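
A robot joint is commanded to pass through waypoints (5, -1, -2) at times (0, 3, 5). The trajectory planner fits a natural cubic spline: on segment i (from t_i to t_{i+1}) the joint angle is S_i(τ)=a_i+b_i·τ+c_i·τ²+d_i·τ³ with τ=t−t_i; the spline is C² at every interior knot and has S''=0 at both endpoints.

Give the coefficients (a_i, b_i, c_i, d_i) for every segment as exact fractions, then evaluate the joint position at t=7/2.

Δ: Δ0=-2, Δ1=-1/2
row 1: diag=10, rhs=9; c'=1/5, d'=9/10
back: M1=9/10
M: M0=0, M1=9/10, M2=0
seg 0: a=5, c=M0/2=0, d=(M1−M0)/(6·3)=1/20, b=Δ0−h0·(2M0+M1)/6=-49/20
seg 1: a=-1, c=M1/2=9/20, d=(M2−M1)/(6·2)=-3/40, b=Δ1−h1·(2M1+M2)/6=-11/10
t_q=7/2 → seg 1, τ=1/2; S=-1+-11/10·τ+9/20·τ²+-3/40·τ³=-463/320

  seg 0: a=5 b=-49/20 c=0 d=1/20
  seg 1: a=-1 b=-11/10 c=9/20 d=-3/40
S(7/2) = -463/320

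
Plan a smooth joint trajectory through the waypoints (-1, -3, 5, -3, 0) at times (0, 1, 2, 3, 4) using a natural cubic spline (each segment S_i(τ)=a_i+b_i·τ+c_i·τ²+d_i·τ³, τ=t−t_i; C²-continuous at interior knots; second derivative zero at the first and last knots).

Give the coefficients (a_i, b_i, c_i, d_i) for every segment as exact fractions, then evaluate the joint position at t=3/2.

  seg 0: a=-1 b=-337/56 c=0 d=225/56
  seg 1: a=-3 b=169/28 c=675/56 d=-565/56
  seg 2: a=5 b=-1/8 c=-255/14 d=579/56
  seg 3: a=-3 b=-155/28 c=717/56 d=-239/56
S(3/2) = 793/448

Δ: Δ0=-2, Δ1=8, Δ2=-8, Δ3=3
row 1: diag=4, rhs=60; c'=1/4, d'=15
row 2: denom=4−1·1/4=15/4; d'=(-96−1·15)/(15/4)=-148/5
row 3: denom=4−1·4/15=56/15; d'=(66−1·-148/5)/(56/15)=717/28
back: M3=717/28
back: M2=-148/5−4/15·717/28=-255/7
back: M1=15−1/4·-255/7=675/28
M: M0=0, M1=675/28, M2=-255/7, M3=717/28, M4=0
seg 0: a=-1, c=M0/2=0, d=(M1−M0)/(6·1)=225/56, b=Δ0−h0·(2M0+M1)/6=-337/56
seg 1: a=-3, c=M1/2=675/56, d=(M2−M1)/(6·1)=-565/56, b=Δ1−h1·(2M1+M2)/6=169/28
seg 2: a=5, c=M2/2=-255/14, d=(M3−M2)/(6·1)=579/56, b=Δ2−h2·(2M2+M3)/6=-1/8
seg 3: a=-3, c=M3/2=717/56, d=(M4−M3)/(6·1)=-239/56, b=Δ3−h3·(2M3+M4)/6=-155/28
t_q=3/2 → seg 1, τ=1/2; S=-3+169/28·τ+675/56·τ²+-565/56·τ³=793/448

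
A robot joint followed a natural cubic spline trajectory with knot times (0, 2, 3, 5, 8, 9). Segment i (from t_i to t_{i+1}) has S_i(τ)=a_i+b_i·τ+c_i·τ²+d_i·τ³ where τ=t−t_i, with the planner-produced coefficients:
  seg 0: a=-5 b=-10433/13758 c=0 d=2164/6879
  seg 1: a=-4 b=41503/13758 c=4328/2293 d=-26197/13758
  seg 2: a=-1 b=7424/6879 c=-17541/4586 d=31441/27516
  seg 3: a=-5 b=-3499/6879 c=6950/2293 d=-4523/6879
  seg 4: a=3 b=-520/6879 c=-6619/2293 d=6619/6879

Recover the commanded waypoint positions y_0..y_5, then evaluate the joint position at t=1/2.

y_0=-5 y_1=-4 y_2=-1 y_3=-5 y_4=3 y_5=1
S(1/2) = -48977/9172

y_0 = S_0(0) = a_0 = -5
y_1 = S_1(0) = a_1 = -4
y_2 = S_2(0) = a_2 = -1
y_3 = S_3(0) = a_3 = -5
y_4 = S_4(0) = a_4 = 3
y_5 = S_4(1) = 1
t_q=1/2 is in segment 0 (τ=1/2); S_0(τ)=-48977/9172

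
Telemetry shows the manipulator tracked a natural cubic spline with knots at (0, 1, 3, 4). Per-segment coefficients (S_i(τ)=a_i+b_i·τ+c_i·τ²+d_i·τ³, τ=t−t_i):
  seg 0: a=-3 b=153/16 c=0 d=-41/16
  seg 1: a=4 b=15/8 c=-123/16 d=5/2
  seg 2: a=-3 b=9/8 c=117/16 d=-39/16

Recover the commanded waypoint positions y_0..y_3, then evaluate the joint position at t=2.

y_0=-3 y_1=4 y_2=-3 y_3=3
S(2) = 11/16

y_0 = S_0(0) = a_0 = -3
y_1 = S_1(0) = a_1 = 4
y_2 = S_2(0) = a_2 = -3
y_3 = S_2(1) = 3
t_q=2 is in segment 1 (τ=1); S_1(τ)=11/16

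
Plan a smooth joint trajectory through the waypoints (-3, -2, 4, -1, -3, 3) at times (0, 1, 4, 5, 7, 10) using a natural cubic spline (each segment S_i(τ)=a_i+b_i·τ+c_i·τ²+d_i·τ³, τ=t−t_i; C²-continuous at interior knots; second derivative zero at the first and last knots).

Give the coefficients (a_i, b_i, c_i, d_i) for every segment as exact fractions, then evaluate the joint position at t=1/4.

  seg 0: a=-3 b=107/250 c=0 d=143/250
  seg 1: a=-2 b=268/125 c=429/250 d=-147/250
  seg 2: a=4 b=-859/250 c=-447/125 d=503/250
  seg 3: a=-1 b=-569/125 c=123/50 d=-171/500
  seg 4: a=-3 b=148/125 c=51/125 d=-17/375
S(1/4) = -9229/3200

Δ: Δ0=1, Δ1=2, Δ2=-5, Δ3=-1, Δ4=2
row 1: diag=8, rhs=6; c'=3/8, d'=3/4
row 2: denom=8−3·3/8=55/8; d'=(-42−3·3/4)/(55/8)=-354/55
row 3: denom=6−1·8/55=322/55; d'=(24−1·-354/55)/(322/55)=837/161
row 4: denom=10−2·55/161=1500/161; d'=(18−2·837/161)/(1500/161)=102/125
back: M4=102/125
back: M3=837/161−55/161·102/125=123/25
back: M2=-354/55−8/55·123/25=-894/125
back: M1=3/4−3/8·-894/125=429/125
M: M0=0, M1=429/125, M2=-894/125, M3=123/25, M4=102/125, M5=0
seg 0: a=-3, c=M0/2=0, d=(M1−M0)/(6·1)=143/250, b=Δ0−h0·(2M0+M1)/6=107/250
seg 1: a=-2, c=M1/2=429/250, d=(M2−M1)/(6·3)=-147/250, b=Δ1−h1·(2M1+M2)/6=268/125
seg 2: a=4, c=M2/2=-447/125, d=(M3−M2)/(6·1)=503/250, b=Δ2−h2·(2M2+M3)/6=-859/250
seg 3: a=-1, c=M3/2=123/50, d=(M4−M3)/(6·2)=-171/500, b=Δ3−h3·(2M3+M4)/6=-569/125
seg 4: a=-3, c=M4/2=51/125, d=(M5−M4)/(6·3)=-17/375, b=Δ4−h4·(2M4+M5)/6=148/125
t_q=1/4 → seg 0, τ=1/4; S=-3+107/250·τ+0·τ²+143/250·τ³=-9229/3200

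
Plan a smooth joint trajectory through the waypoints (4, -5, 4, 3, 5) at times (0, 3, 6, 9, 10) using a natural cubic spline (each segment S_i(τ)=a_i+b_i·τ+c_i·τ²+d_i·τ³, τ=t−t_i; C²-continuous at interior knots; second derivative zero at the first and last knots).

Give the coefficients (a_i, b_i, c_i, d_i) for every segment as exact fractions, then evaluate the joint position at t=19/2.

Δ: Δ0=-3, Δ1=3, Δ2=-1/3, Δ3=2
row 1: diag=12, rhs=36; c'=1/4, d'=3
row 2: denom=12−3·1/4=45/4; d'=(-20−3·3)/(45/4)=-116/45
row 3: denom=8−3·4/15=36/5; d'=(14−3·-116/45)/(36/5)=163/54
back: M3=163/54
back: M2=-116/45−4/15·163/54=-274/81
back: M1=3−1/4·-274/81=623/162
M: M0=0, M1=623/162, M2=-274/81, M3=163/54, M4=0
seg 0: a=4, c=M0/2=0, d=(M1−M0)/(6·3)=623/2916, b=Δ0−h0·(2M0+M1)/6=-1595/324
seg 1: a=-5, c=M1/2=623/324, d=(M2−M1)/(6·3)=-1171/2916, b=Δ1−h1·(2M1+M2)/6=137/162
seg 2: a=4, c=M2/2=-137/81, d=(M3−M2)/(6·3)=1037/2916, b=Δ2−h2·(2M2+M3)/6=499/324
seg 3: a=3, c=M3/2=163/108, d=(M4−M3)/(6·1)=-163/324, b=Δ3−h3·(2M3+M4)/6=161/162
t_q=19/2 → seg 3, τ=1/2; S=3+161/162·τ+163/108·τ²+-163/324·τ³=3293/864

  seg 0: a=4 b=-1595/324 c=0 d=623/2916
  seg 1: a=-5 b=137/162 c=623/324 d=-1171/2916
  seg 2: a=4 b=499/324 c=-137/81 d=1037/2916
  seg 3: a=3 b=161/162 c=163/108 d=-163/324
S(19/2) = 3293/864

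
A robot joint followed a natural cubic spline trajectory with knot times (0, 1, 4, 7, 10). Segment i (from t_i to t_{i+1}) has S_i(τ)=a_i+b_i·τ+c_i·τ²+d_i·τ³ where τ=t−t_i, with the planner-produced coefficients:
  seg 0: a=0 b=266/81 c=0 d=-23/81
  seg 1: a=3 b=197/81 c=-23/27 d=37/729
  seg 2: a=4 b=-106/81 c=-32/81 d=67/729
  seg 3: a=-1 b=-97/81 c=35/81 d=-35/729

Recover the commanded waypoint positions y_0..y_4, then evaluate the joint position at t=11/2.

y_0=0 y_1=3 y_2=4 y_3=-1 y_4=-2
S(11/2) = 35/24

y_0 = S_0(0) = a_0 = 0
y_1 = S_1(0) = a_1 = 3
y_2 = S_2(0) = a_2 = 4
y_3 = S_3(0) = a_3 = -1
y_4 = S_3(3) = -2
t_q=11/2 is in segment 2 (τ=3/2); S_2(τ)=35/24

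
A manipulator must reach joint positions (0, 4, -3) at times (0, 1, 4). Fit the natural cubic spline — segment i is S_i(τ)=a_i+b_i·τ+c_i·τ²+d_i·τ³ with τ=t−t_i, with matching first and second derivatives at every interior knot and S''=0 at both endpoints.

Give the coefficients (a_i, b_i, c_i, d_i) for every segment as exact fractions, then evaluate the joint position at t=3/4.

Δ: Δ0=4, Δ1=-7/3
row 1: diag=8, rhs=-38; c'=3/8, d'=-19/4
back: M1=-19/4
M: M0=0, M1=-19/4, M2=0
seg 0: a=0, c=M0/2=0, d=(M1−M0)/(6·1)=-19/24, b=Δ0−h0·(2M0+M1)/6=115/24
seg 1: a=4, c=M1/2=-19/8, d=(M2−M1)/(6·3)=19/72, b=Δ1−h1·(2M1+M2)/6=29/12
t_q=3/4 → seg 0, τ=3/4; S=0+115/24·τ+0·τ²+-19/24·τ³=1669/512

  seg 0: a=0 b=115/24 c=0 d=-19/24
  seg 1: a=4 b=29/12 c=-19/8 d=19/72
S(3/4) = 1669/512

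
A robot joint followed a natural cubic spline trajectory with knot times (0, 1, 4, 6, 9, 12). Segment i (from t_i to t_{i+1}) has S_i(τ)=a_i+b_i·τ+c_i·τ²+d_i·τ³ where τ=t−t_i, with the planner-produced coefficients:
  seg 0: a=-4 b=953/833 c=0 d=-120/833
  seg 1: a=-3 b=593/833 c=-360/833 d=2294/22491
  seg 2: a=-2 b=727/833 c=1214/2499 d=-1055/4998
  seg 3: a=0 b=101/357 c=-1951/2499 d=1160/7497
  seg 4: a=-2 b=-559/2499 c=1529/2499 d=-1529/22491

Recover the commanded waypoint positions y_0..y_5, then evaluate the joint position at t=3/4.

y_0 = S_0(0) = a_0 = -4
y_1 = S_1(0) = a_1 = -3
y_2 = S_2(0) = a_2 = -2
y_3 = S_3(0) = a_3 = 0
y_4 = S_4(0) = a_4 = -2
y_5 = S_4(3) = 1
t_q=3/4 is in segment 0 (τ=3/4); S_0(τ)=-3049/952

y_0=-4 y_1=-3 y_2=-2 y_3=0 y_4=-2 y_5=1
S(3/4) = -3049/952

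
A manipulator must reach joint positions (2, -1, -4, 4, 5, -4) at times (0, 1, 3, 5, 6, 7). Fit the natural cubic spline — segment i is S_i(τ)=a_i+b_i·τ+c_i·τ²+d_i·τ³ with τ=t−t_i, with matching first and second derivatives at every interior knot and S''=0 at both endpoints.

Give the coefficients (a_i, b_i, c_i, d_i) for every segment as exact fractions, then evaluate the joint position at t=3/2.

  seg 0: a=2 b=-2739/916 c=0 d=-9/916
  seg 1: a=-1 b=-1383/458 c=-27/916 d=723/1832
  seg 2: a=-4 b=366/229 c=1071/458 d=-521/916
  seg 3: a=4 b=945/229 c=-246/229 d=-470/229
  seg 4: a=5 b=-957/229 c=-1656/229 d=552/229
S(3/2) = -36169/14656

Δ: Δ0=-3, Δ1=-3/2, Δ2=4, Δ3=1, Δ4=-9
row 1: diag=6, rhs=9; c'=1/3, d'=3/2
row 2: denom=8−2·1/3=22/3; d'=(33−2·3/2)/(22/3)=45/11
row 3: denom=6−2·3/11=60/11; d'=(-18−2·45/11)/(60/11)=-24/5
row 4: denom=4−1·11/60=229/60; d'=(-60−1·-24/5)/(229/60)=-3312/229
back: M4=-3312/229
back: M3=-24/5−11/60·-3312/229=-492/229
back: M2=45/11−3/11·-492/229=1071/229
back: M1=3/2−1/3·1071/229=-27/458
M: M0=0, M1=-27/458, M2=1071/229, M3=-492/229, M4=-3312/229, M5=0
seg 0: a=2, c=M0/2=0, d=(M1−M0)/(6·1)=-9/916, b=Δ0−h0·(2M0+M1)/6=-2739/916
seg 1: a=-1, c=M1/2=-27/916, d=(M2−M1)/(6·2)=723/1832, b=Δ1−h1·(2M1+M2)/6=-1383/458
seg 2: a=-4, c=M2/2=1071/458, d=(M3−M2)/(6·2)=-521/916, b=Δ2−h2·(2M2+M3)/6=366/229
seg 3: a=4, c=M3/2=-246/229, d=(M4−M3)/(6·1)=-470/229, b=Δ3−h3·(2M3+M4)/6=945/229
seg 4: a=5, c=M4/2=-1656/229, d=(M5−M4)/(6·1)=552/229, b=Δ4−h4·(2M4+M5)/6=-957/229
t_q=3/2 → seg 1, τ=1/2; S=-1+-1383/458·τ+-27/916·τ²+723/1832·τ³=-36169/14656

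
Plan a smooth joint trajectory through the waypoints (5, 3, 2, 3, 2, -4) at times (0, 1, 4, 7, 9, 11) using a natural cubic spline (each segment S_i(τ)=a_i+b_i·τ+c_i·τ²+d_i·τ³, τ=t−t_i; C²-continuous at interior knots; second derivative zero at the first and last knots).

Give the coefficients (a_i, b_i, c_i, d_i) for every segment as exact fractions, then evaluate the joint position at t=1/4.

Δ: Δ0=-2, Δ1=-1/3, Δ2=1/3, Δ3=-1/2, Δ4=-3
row 1: diag=8, rhs=10; c'=3/8, d'=5/4
row 2: denom=12−3·3/8=87/8; d'=(4−3·5/4)/(87/8)=2/87
row 3: denom=10−3·8/29=266/29; d'=(-5−3·2/87)/(266/29)=-21/38
row 4: denom=8−2·29/133=1006/133; d'=(-15−2·-21/38)/(1006/133)=-924/503
back: M4=-924/503
back: M3=-21/38−29/133·-924/503=-153/1006
back: M2=2/87−8/29·-153/1006=98/1509
back: M1=5/4−3/8·98/1509=1233/1006
M: M0=0, M1=1233/1006, M2=98/1509, M3=-153/1006, M4=-924/503, M5=0
seg 0: a=5, c=M0/2=0, d=(M1−M0)/(6·1)=411/2012, b=Δ0−h0·(2M0+M1)/6=-4435/2012
seg 1: a=3, c=M1/2=1233/2012, d=(M2−M1)/(6·3)=-3503/54324, b=Δ1−h1·(2M1+M2)/6=-1601/1006
seg 2: a=2, c=M2/2=49/1509, d=(M3−M2)/(6·3)=-655/54324, b=Δ2−h2·(2M2+M3)/6=693/2012
seg 3: a=3, c=M3/2=-153/2012, d=(M4−M3)/(6·2)=-565/4024, b=Δ3−h3·(2M3+M4)/6=215/1006
seg 4: a=2, c=M4/2=-462/503, d=(M5−M4)/(6·2)=77/503, b=Δ4−h4·(2M4+M5)/6=-893/503
t_q=1/4 → seg 0, τ=1/4; S=5+-4435/2012·τ+0·τ²+411/2012·τ³=573291/128768

  seg 0: a=5 b=-4435/2012 c=0 d=411/2012
  seg 1: a=3 b=-1601/1006 c=1233/2012 d=-3503/54324
  seg 2: a=2 b=693/2012 c=49/1509 d=-655/54324
  seg 3: a=3 b=215/1006 c=-153/2012 d=-565/4024
  seg 4: a=2 b=-893/503 c=-462/503 d=77/503
S(1/4) = 573291/128768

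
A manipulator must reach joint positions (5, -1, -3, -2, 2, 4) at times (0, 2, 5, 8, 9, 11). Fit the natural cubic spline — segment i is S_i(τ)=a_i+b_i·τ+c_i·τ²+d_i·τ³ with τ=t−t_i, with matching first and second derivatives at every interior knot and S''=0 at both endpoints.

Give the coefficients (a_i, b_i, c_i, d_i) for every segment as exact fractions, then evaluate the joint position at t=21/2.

  seg 0: a=5 b=-16579/4677 c=0 d=637/4677
  seg 1: a=-1 b=-8935/4677 c=1274/1559 d=-1883/14031
  seg 2: a=-3 b=-2950/4677 c=-609/1559 d=370/1559
  seg 3: a=-2 b=16058/4677 c=2721/1559 d=-5513/4677
  seg 4: a=2 b=15845/4677 c=-2792/1559 d=1396/4677
S(21/2) = 6329/1559

Δ: Δ0=-3, Δ1=-2/3, Δ2=1/3, Δ3=4, Δ4=1
row 1: diag=10, rhs=14; c'=3/10, d'=7/5
row 2: denom=12−3·3/10=111/10; d'=(6−3·7/5)/(111/10)=6/37
row 3: denom=8−3·10/37=266/37; d'=(22−3·6/37)/(266/37)=398/133
row 4: denom=6−1·37/266=1559/266; d'=(-18−1·398/133)/(1559/266)=-5584/1559
back: M4=-5584/1559
back: M3=398/133−37/266·-5584/1559=5442/1559
back: M2=6/37−10/37·5442/1559=-1218/1559
back: M1=7/5−3/10·-1218/1559=2548/1559
M: M0=0, M1=2548/1559, M2=-1218/1559, M3=5442/1559, M4=-5584/1559, M5=0
seg 0: a=5, c=M0/2=0, d=(M1−M0)/(6·2)=637/4677, b=Δ0−h0·(2M0+M1)/6=-16579/4677
seg 1: a=-1, c=M1/2=1274/1559, d=(M2−M1)/(6·3)=-1883/14031, b=Δ1−h1·(2M1+M2)/6=-8935/4677
seg 2: a=-3, c=M2/2=-609/1559, d=(M3−M2)/(6·3)=370/1559, b=Δ2−h2·(2M2+M3)/6=-2950/4677
seg 3: a=-2, c=M3/2=2721/1559, d=(M4−M3)/(6·1)=-5513/4677, b=Δ3−h3·(2M3+M4)/6=16058/4677
seg 4: a=2, c=M4/2=-2792/1559, d=(M5−M4)/(6·2)=1396/4677, b=Δ4−h4·(2M4+M5)/6=15845/4677
t_q=21/2 → seg 4, τ=3/2; S=2+15845/4677·τ+-2792/1559·τ²+1396/4677·τ³=6329/1559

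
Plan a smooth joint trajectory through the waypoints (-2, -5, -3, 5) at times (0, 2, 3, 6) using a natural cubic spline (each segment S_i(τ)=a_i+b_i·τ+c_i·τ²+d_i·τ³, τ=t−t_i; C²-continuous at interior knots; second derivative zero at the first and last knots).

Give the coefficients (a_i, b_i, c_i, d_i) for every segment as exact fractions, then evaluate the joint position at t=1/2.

Δ: Δ0=-3/2, Δ1=2, Δ2=8/3
row 1: diag=6, rhs=21; c'=1/6, d'=7/2
row 2: denom=8−1·1/6=47/6; d'=(4−1·7/2)/(47/6)=3/47
back: M2=3/47
back: M1=7/2−1/6·3/47=164/47
M: M0=0, M1=164/47, M2=3/47, M3=0
seg 0: a=-2, c=M0/2=0, d=(M1−M0)/(6·2)=41/141, b=Δ0−h0·(2M0+M1)/6=-751/282
seg 1: a=-5, c=M1/2=82/47, d=(M2−M1)/(6·1)=-161/282, b=Δ1−h1·(2M1+M2)/6=233/282
seg 2: a=-3, c=M2/2=3/94, d=(M3−M2)/(6·3)=-1/282, b=Δ2−h2·(2M2+M3)/6=367/141
t_q=1/2 → seg 0, τ=1/2; S=-2+-751/282·τ+0·τ²+41/141·τ³=-1239/376

  seg 0: a=-2 b=-751/282 c=0 d=41/141
  seg 1: a=-5 b=233/282 c=82/47 d=-161/282
  seg 2: a=-3 b=367/141 c=3/94 d=-1/282
S(1/2) = -1239/376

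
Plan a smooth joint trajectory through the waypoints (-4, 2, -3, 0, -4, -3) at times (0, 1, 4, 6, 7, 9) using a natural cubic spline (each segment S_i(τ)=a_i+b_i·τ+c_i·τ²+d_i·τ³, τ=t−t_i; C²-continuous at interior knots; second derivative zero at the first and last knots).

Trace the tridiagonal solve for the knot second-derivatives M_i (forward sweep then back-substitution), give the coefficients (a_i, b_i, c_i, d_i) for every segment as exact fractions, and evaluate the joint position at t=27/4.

Δ: Δ0=6, Δ1=-5/3, Δ2=3/2, Δ3=-4, Δ4=1/2
row 1: diag=8, rhs=-46; c'=3/8, d'=-23/4
row 2: denom=10−3·3/8=71/8; d'=(19−3·-23/4)/(71/8)=290/71
row 3: denom=6−2·16/71=394/71; d'=(-33−2·290/71)/(394/71)=-2923/394
row 4: denom=6−1·71/394=2293/394; d'=(27−1·-2923/394)/(2293/394)=13561/2293
back: M4=13561/2293
back: M3=-2923/394−71/394·13561/2293=-19455/2293
back: M2=290/71−16/71·-19455/2293=13750/2293
back: M1=-23/4−3/8·13750/2293=-18341/2293
M: M0=0, M1=-18341/2293, M2=13750/2293, M3=-19455/2293, M4=13561/2293, M5=0
seg 0: a=-4, c=M0/2=0, d=(M1−M0)/(6·1)=-18341/13758, b=Δ0−h0·(2M0+M1)/6=100889/13758
seg 1: a=2, c=M1/2=-18341/4586, d=(M2−M1)/(6·3)=10697/13758, b=Δ1−h1·(2M1+M2)/6=22933/6879
seg 2: a=-3, c=M2/2=6875/2293, d=(M3−M2)/(6·2)=-33205/27516, b=Δ2−h2·(2M2+M3)/6=4547/13758
seg 3: a=0, c=M3/2=-19455/4586, d=(M4−M3)/(6·1)=16508/6879, b=Δ3−h3·(2M3+M4)/6=-29683/13758
seg 4: a=-4, c=M4/2=13561/4586, d=(M5−M4)/(6·2)=-13561/27516, b=Δ4−h4·(2M4+M5)/6=-47365/13758
t_q=27/4 → seg 3, τ=3/4; S=0+-29683/13758·τ+-19455/4586·τ²+16508/6879·τ³=-219541/73376

  seg 0: a=-4 b=100889/13758 c=0 d=-18341/13758
  seg 1: a=2 b=22933/6879 c=-18341/4586 d=10697/13758
  seg 2: a=-3 b=4547/13758 c=6875/2293 d=-33205/27516
  seg 3: a=0 b=-29683/13758 c=-19455/4586 d=16508/6879
  seg 4: a=-4 b=-47365/13758 c=13561/4586 d=-13561/27516
S(27/4) = -219541/73376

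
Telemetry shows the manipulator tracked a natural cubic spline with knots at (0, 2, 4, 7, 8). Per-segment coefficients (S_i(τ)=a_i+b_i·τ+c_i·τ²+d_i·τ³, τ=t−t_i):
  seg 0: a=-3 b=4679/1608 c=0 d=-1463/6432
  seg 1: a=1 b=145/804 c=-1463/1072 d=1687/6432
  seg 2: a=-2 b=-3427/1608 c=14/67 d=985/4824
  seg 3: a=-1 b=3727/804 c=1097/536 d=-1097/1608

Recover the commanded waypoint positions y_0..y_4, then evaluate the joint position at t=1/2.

y_0 = S_0(0) = a_0 = -3
y_1 = S_1(0) = a_1 = 1
y_2 = S_2(0) = a_2 = -2
y_3 = S_3(0) = a_3 = -1
y_4 = S_3(1) = 5
t_q=1/2 is in segment 0 (τ=1/2); S_0(τ)=-26989/17152

y_0=-3 y_1=1 y_2=-2 y_3=-1 y_4=5
S(1/2) = -26989/17152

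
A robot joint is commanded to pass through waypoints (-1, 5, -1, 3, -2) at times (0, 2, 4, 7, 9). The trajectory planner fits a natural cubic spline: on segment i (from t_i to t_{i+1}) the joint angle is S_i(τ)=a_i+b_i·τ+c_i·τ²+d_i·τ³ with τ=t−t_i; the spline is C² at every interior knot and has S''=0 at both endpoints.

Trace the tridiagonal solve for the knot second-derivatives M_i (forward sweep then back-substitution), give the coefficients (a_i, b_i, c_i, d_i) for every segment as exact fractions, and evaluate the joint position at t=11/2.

  seg 0: a=-1 b=5063/1032 c=0 d=-1967/4128
  seg 1: a=5 b=-419/516 c=-1967/688 d=3643/4128
  seg 2: a=-1 b=-1711/1032 c=419/172 d=-165/344
  seg 3: a=3 b=1/129 c=-647/344 d=647/2064
S(11/2) = 1033/2752

Δ: Δ0=3, Δ1=-3, Δ2=4/3, Δ3=-5/2
row 1: diag=8, rhs=-36; c'=1/4, d'=-9/2
row 2: denom=10−2·1/4=19/2; d'=(26−2·-9/2)/(19/2)=70/19
row 3: denom=10−3·6/19=172/19; d'=(-23−3·70/19)/(172/19)=-647/172
back: M3=-647/172
back: M2=70/19−6/19·-647/172=419/86
back: M1=-9/2−1/4·419/86=-1967/344
M: M0=0, M1=-1967/344, M2=419/86, M3=-647/172, M4=0
seg 0: a=-1, c=M0/2=0, d=(M1−M0)/(6·2)=-1967/4128, b=Δ0−h0·(2M0+M1)/6=5063/1032
seg 1: a=5, c=M1/2=-1967/688, d=(M2−M1)/(6·2)=3643/4128, b=Δ1−h1·(2M1+M2)/6=-419/516
seg 2: a=-1, c=M2/2=419/172, d=(M3−M2)/(6·3)=-165/344, b=Δ2−h2·(2M2+M3)/6=-1711/1032
seg 3: a=3, c=M3/2=-647/344, d=(M4−M3)/(6·2)=647/2064, b=Δ3−h3·(2M3+M4)/6=1/129
t_q=11/2 → seg 2, τ=3/2; S=-1+-1711/1032·τ+419/172·τ²+-165/344·τ³=1033/2752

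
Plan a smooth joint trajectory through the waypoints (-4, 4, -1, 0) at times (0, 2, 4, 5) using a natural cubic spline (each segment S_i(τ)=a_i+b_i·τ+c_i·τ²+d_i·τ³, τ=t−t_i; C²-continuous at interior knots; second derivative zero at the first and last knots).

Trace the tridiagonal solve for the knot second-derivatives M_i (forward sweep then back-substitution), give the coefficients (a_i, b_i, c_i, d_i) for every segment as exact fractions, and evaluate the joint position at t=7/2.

  seg 0: a=-4 b=67/11 c=0 d=-23/44
  seg 1: a=4 b=-2/11 c=-69/22 d=87/88
  seg 2: a=-1 b=-19/22 c=123/44 d=-41/44
S(7/2) = 5/704

Δ: Δ0=4, Δ1=-5/2, Δ2=1
row 1: diag=8, rhs=-39; c'=1/4, d'=-39/8
row 2: denom=6−2·1/4=11/2; d'=(21−2·-39/8)/(11/2)=123/22
back: M2=123/22
back: M1=-39/8−1/4·123/22=-69/11
M: M0=0, M1=-69/11, M2=123/22, M3=0
seg 0: a=-4, c=M0/2=0, d=(M1−M0)/(6·2)=-23/44, b=Δ0−h0·(2M0+M1)/6=67/11
seg 1: a=4, c=M1/2=-69/22, d=(M2−M1)/(6·2)=87/88, b=Δ1−h1·(2M1+M2)/6=-2/11
seg 2: a=-1, c=M2/2=123/44, d=(M3−M2)/(6·1)=-41/44, b=Δ2−h2·(2M2+M3)/6=-19/22
t_q=7/2 → seg 1, τ=3/2; S=4+-2/11·τ+-69/22·τ²+87/88·τ³=5/704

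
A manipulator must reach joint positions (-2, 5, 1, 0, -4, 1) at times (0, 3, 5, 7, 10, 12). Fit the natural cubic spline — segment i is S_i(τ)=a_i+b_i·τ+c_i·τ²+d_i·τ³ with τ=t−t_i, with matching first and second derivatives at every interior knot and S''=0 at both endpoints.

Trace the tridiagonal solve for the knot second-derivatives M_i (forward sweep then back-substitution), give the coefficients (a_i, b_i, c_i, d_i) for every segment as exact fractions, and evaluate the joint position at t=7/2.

  seg 0: a=-2 b=25205/6516 c=0 d=-10001/58644
  seg 1: a=5 b=-2399/3258 c=-10001/6516 d=1471/3258
  seg 2: a=1 b=-1583/1086 c=7651/6516 d=-4531/13032
  seg 3: a=0 b=-1520/1629 c=-2971/3258 d=7609/29322
  seg 4: a=-4 b=1961/3258 c=773/543 d=-773/3258
S(7/2) = 6233/1448

Δ: Δ0=7/3, Δ1=-2, Δ2=-1/2, Δ3=-4/3, Δ4=5/2
row 1: diag=10, rhs=-26; c'=1/5, d'=-13/5
row 2: denom=8−2·1/5=38/5; d'=(9−2·-13/5)/(38/5)=71/38
row 3: denom=10−2·5/19=180/19; d'=(-5−2·71/38)/(180/19)=-83/90
row 4: denom=10−3·19/60=181/20; d'=(23−3·-83/90)/(181/20)=1546/543
back: M4=1546/543
back: M3=-83/90−19/60·1546/543=-2971/1629
back: M2=71/38−5/19·-2971/1629=7651/3258
back: M1=-13/5−1/5·7651/3258=-10001/3258
M: M0=0, M1=-10001/3258, M2=7651/3258, M3=-2971/1629, M4=1546/543, M5=0
seg 0: a=-2, c=M0/2=0, d=(M1−M0)/(6·3)=-10001/58644, b=Δ0−h0·(2M0+M1)/6=25205/6516
seg 1: a=5, c=M1/2=-10001/6516, d=(M2−M1)/(6·2)=1471/3258, b=Δ1−h1·(2M1+M2)/6=-2399/3258
seg 2: a=1, c=M2/2=7651/6516, d=(M3−M2)/(6·2)=-4531/13032, b=Δ2−h2·(2M2+M3)/6=-1583/1086
seg 3: a=0, c=M3/2=-2971/3258, d=(M4−M3)/(6·3)=7609/29322, b=Δ3−h3·(2M3+M4)/6=-1520/1629
seg 4: a=-4, c=M4/2=773/543, d=(M5−M4)/(6·2)=-773/3258, b=Δ4−h4·(2M4+M5)/6=1961/3258
t_q=7/2 → seg 1, τ=1/2; S=5+-2399/3258·τ+-10001/6516·τ²+1471/3258·τ³=6233/1448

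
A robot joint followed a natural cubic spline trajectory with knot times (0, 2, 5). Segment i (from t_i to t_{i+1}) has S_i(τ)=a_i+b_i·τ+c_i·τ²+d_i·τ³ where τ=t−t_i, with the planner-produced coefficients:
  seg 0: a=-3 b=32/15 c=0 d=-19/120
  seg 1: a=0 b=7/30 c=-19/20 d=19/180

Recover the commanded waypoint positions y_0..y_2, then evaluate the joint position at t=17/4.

y_0 = S_0(0) = a_0 = -3
y_1 = S_1(0) = a_1 = 0
y_2 = S_1(3) = -5
t_q=17/4 is in segment 1 (τ=9/4); S_1(τ)=-789/256

y_0=-3 y_1=0 y_2=-5
S(17/4) = -789/256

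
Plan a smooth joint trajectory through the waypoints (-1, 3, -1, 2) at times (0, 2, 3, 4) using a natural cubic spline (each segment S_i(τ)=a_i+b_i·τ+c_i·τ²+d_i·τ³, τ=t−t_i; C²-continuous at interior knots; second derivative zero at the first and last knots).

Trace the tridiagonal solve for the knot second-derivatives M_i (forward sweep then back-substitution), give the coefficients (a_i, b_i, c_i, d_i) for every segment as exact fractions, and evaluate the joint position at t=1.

Δ: Δ0=2, Δ1=-4, Δ2=3
row 1: diag=6, rhs=-36; c'=1/6, d'=-6
row 2: denom=4−1·1/6=23/6; d'=(42−1·-6)/(23/6)=288/23
back: M2=288/23
back: M1=-6−1/6·288/23=-186/23
M: M0=0, M1=-186/23, M2=288/23, M3=0
seg 0: a=-1, c=M0/2=0, d=(M1−M0)/(6·2)=-31/46, b=Δ0−h0·(2M0+M1)/6=108/23
seg 1: a=3, c=M1/2=-93/23, d=(M2−M1)/(6·1)=79/23, b=Δ1−h1·(2M1+M2)/6=-78/23
seg 2: a=-1, c=M2/2=144/23, d=(M3−M2)/(6·1)=-48/23, b=Δ2−h2·(2M2+M3)/6=-27/23
t_q=1 → seg 0, τ=1; S=-1+108/23·τ+0·τ²+-31/46·τ³=139/46

  seg 0: a=-1 b=108/23 c=0 d=-31/46
  seg 1: a=3 b=-78/23 c=-93/23 d=79/23
  seg 2: a=-1 b=-27/23 c=144/23 d=-48/23
S(1) = 139/46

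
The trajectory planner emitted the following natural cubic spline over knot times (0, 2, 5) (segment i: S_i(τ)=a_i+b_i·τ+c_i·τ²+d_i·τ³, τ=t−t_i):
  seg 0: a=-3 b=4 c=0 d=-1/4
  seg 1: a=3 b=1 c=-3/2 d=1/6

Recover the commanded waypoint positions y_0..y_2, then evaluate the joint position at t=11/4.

y_0=-3 y_1=3 y_2=-3
S(11/4) = 381/128

y_0 = S_0(0) = a_0 = -3
y_1 = S_1(0) = a_1 = 3
y_2 = S_1(3) = -3
t_q=11/4 is in segment 1 (τ=3/4); S_1(τ)=381/128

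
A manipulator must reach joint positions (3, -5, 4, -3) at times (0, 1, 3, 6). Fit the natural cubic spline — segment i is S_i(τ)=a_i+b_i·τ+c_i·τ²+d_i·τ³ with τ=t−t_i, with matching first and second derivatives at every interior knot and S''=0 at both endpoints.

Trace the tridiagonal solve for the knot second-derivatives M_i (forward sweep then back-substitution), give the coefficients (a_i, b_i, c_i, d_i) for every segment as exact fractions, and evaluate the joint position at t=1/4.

  seg 0: a=3 b=-220/21 c=0 d=52/21
  seg 1: a=-5 b=-64/21 c=52/7 d=-307/168
  seg 2: a=4 b=199/42 c=-99/28 d=11/28
S(1/4) = 47/112

Δ: Δ0=-8, Δ1=9/2, Δ2=-7/3
row 1: diag=6, rhs=75; c'=1/3, d'=25/2
row 2: denom=10−2·1/3=28/3; d'=(-41−2·25/2)/(28/3)=-99/14
back: M2=-99/14
back: M1=25/2−1/3·-99/14=104/7
M: M0=0, M1=104/7, M2=-99/14, M3=0
seg 0: a=3, c=M0/2=0, d=(M1−M0)/(6·1)=52/21, b=Δ0−h0·(2M0+M1)/6=-220/21
seg 1: a=-5, c=M1/2=52/7, d=(M2−M1)/(6·2)=-307/168, b=Δ1−h1·(2M1+M2)/6=-64/21
seg 2: a=4, c=M2/2=-99/28, d=(M3−M2)/(6·3)=11/28, b=Δ2−h2·(2M2+M3)/6=199/42
t_q=1/4 → seg 0, τ=1/4; S=3+-220/21·τ+0·τ²+52/21·τ³=47/112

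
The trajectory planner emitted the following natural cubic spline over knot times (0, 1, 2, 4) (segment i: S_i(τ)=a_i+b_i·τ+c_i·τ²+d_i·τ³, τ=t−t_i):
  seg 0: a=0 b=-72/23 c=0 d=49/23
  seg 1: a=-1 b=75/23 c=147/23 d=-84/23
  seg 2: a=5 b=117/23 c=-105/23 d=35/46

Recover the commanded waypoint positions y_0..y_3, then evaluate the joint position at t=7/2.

y_0=0 y_1=-1 y_2=5 y_3=3
S(7/2) = 1813/368

y_0 = S_0(0) = a_0 = 0
y_1 = S_1(0) = a_1 = -1
y_2 = S_2(0) = a_2 = 5
y_3 = S_2(2) = 3
t_q=7/2 is in segment 2 (τ=3/2); S_2(τ)=1813/368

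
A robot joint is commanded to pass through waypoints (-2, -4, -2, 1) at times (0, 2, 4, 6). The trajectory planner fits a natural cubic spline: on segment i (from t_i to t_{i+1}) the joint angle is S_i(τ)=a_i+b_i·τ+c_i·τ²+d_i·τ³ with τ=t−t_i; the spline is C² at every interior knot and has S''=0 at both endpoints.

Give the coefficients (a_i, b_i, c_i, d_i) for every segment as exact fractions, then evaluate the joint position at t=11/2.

  seg 0: a=-2 b=-3/2 c=0 d=1/8
  seg 1: a=-4 b=0 c=3/4 d=-1/8
  seg 2: a=-2 b=3/2 c=0 d=0
S(11/2) = 1/4

Δ: Δ0=-1, Δ1=1, Δ2=3/2
row 1: diag=8, rhs=12; c'=1/4, d'=3/2
row 2: denom=8−2·1/4=15/2; d'=(3−2·3/2)/(15/2)=0
back: M2=0
back: M1=3/2−1/4·0=3/2
M: M0=0, M1=3/2, M2=0, M3=0
seg 0: a=-2, c=M0/2=0, d=(M1−M0)/(6·2)=1/8, b=Δ0−h0·(2M0+M1)/6=-3/2
seg 1: a=-4, c=M1/2=3/4, d=(M2−M1)/(6·2)=-1/8, b=Δ1−h1·(2M1+M2)/6=0
seg 2: a=-2, c=M2/2=0, d=(M3−M2)/(6·2)=0, b=Δ2−h2·(2M2+M3)/6=3/2
t_q=11/2 → seg 2, τ=3/2; S=-2+3/2·τ+0·τ²+0·τ³=1/4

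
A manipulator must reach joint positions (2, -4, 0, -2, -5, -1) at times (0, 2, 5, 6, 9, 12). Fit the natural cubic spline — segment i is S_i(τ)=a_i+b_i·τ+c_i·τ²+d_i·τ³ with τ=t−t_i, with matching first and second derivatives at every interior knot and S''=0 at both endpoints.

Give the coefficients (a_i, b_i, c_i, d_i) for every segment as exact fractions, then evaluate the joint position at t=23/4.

Δ: Δ0=-3, Δ1=4/3, Δ2=-2, Δ3=-1, Δ4=4/3
row 1: diag=10, rhs=26; c'=3/10, d'=13/5
row 2: denom=8−3·3/10=71/10; d'=(-20−3·13/5)/(71/10)=-278/71
row 3: denom=8−1·10/71=558/71; d'=(6−1·-278/71)/(558/71)=352/279
row 4: denom=12−3·71/186=673/62; d'=(14−3·352/279)/(673/62)=1900/2019
back: M4=1900/2019
back: M3=352/279−71/186·1900/2019=1822/2019
back: M2=-278/71−10/71·1822/2019=-8162/2019
back: M1=13/5−3/10·-8162/2019=2566/673
M: M0=0, M1=2566/673, M2=-8162/2019, M3=1822/2019, M4=1900/2019, M5=0
seg 0: a=2, c=M0/2=0, d=(M1−M0)/(6·2)=1283/4038, b=Δ0−h0·(2M0+M1)/6=-8623/2019
seg 1: a=-4, c=M1/2=1283/673, d=(M2−M1)/(6·3)=-7930/18171, b=Δ1−h1·(2M1+M2)/6=-925/2019
seg 2: a=0, c=M2/2=-4081/2019, d=(M3−M2)/(6·1)=1664/2019, b=Δ2−h2·(2M2+M3)/6=-1621/2019
seg 3: a=-2, c=M3/2=911/2019, d=(M4−M3)/(6·3)=13/6057, b=Δ3−h3·(2M3+M4)/6=-1597/673
seg 4: a=-5, c=M4/2=950/2019, d=(M5−M4)/(6·3)=-950/18171, b=Δ4−h4·(2M4+M5)/6=264/673
t_q=23/4 → seg 2, τ=3/4; S=0+-1621/2019·τ+-4081/2019·τ²+1664/2019·τ³=-14983/10768

  seg 0: a=2 b=-8623/2019 c=0 d=1283/4038
  seg 1: a=-4 b=-925/2019 c=1283/673 d=-7930/18171
  seg 2: a=0 b=-1621/2019 c=-4081/2019 d=1664/2019
  seg 3: a=-2 b=-1597/673 c=911/2019 d=13/6057
  seg 4: a=-5 b=264/673 c=950/2019 d=-950/18171
S(23/4) = -14983/10768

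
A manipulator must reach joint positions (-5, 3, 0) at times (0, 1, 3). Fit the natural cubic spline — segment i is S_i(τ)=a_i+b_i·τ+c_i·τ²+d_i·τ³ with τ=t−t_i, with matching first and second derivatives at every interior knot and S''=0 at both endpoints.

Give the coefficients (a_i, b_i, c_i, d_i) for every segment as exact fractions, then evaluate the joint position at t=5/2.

  seg 0: a=-5 b=115/12 c=0 d=-19/12
  seg 1: a=3 b=29/6 c=-19/4 d=19/24
S(5/2) = 143/64

Δ: Δ0=8, Δ1=-3/2
row 1: diag=6, rhs=-57; c'=1/3, d'=-19/2
back: M1=-19/2
M: M0=0, M1=-19/2, M2=0
seg 0: a=-5, c=M0/2=0, d=(M1−M0)/(6·1)=-19/12, b=Δ0−h0·(2M0+M1)/6=115/12
seg 1: a=3, c=M1/2=-19/4, d=(M2−M1)/(6·2)=19/24, b=Δ1−h1·(2M1+M2)/6=29/6
t_q=5/2 → seg 1, τ=3/2; S=3+29/6·τ+-19/4·τ²+19/24·τ³=143/64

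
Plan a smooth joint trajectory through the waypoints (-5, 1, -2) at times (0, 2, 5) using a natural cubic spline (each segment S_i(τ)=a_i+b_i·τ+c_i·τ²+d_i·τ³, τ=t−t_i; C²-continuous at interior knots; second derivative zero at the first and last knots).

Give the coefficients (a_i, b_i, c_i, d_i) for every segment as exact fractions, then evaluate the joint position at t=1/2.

Δ: Δ0=3, Δ1=-1
row 1: diag=10, rhs=-24; c'=3/10, d'=-12/5
back: M1=-12/5
M: M0=0, M1=-12/5, M2=0
seg 0: a=-5, c=M0/2=0, d=(M1−M0)/(6·2)=-1/5, b=Δ0−h0·(2M0+M1)/6=19/5
seg 1: a=1, c=M1/2=-6/5, d=(M2−M1)/(6·3)=2/15, b=Δ1−h1·(2M1+M2)/6=7/5
t_q=1/2 → seg 0, τ=1/2; S=-5+19/5·τ+0·τ²+-1/5·τ³=-25/8

  seg 0: a=-5 b=19/5 c=0 d=-1/5
  seg 1: a=1 b=7/5 c=-6/5 d=2/15
S(1/2) = -25/8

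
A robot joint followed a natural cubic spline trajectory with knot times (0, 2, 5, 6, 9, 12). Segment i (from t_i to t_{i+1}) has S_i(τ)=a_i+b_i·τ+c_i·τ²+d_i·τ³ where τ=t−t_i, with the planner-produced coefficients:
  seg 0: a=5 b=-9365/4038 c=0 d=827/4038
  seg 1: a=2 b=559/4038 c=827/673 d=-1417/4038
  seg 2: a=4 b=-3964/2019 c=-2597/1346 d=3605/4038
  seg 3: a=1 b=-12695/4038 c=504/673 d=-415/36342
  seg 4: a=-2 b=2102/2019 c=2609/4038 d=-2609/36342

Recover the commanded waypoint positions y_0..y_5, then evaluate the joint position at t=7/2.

y_0=5 y_1=2 y_2=4 y_3=1 y_4=-2 y_5=5
S(7/2) = 40791/10768

y_0 = S_0(0) = a_0 = 5
y_1 = S_1(0) = a_1 = 2
y_2 = S_2(0) = a_2 = 4
y_3 = S_3(0) = a_3 = 1
y_4 = S_4(0) = a_4 = -2
y_5 = S_4(3) = 5
t_q=7/2 is in segment 1 (τ=3/2); S_1(τ)=40791/10768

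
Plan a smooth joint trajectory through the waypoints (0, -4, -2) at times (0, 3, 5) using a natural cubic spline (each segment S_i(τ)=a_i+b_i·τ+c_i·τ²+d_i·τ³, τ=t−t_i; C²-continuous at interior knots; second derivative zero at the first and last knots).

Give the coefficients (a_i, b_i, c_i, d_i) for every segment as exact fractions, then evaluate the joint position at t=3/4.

Δ: Δ0=-4/3, Δ1=1
row 1: diag=10, rhs=14; c'=1/5, d'=7/5
back: M1=7/5
M: M0=0, M1=7/5, M2=0
seg 0: a=0, c=M0/2=0, d=(M1−M0)/(6·3)=7/90, b=Δ0−h0·(2M0+M1)/6=-61/30
seg 1: a=-4, c=M1/2=7/10, d=(M2−M1)/(6·2)=-7/60, b=Δ1−h1·(2M1+M2)/6=1/15
t_q=3/4 → seg 0, τ=3/4; S=0+-61/30·τ+0·τ²+7/90·τ³=-191/128

  seg 0: a=0 b=-61/30 c=0 d=7/90
  seg 1: a=-4 b=1/15 c=7/10 d=-7/60
S(3/4) = -191/128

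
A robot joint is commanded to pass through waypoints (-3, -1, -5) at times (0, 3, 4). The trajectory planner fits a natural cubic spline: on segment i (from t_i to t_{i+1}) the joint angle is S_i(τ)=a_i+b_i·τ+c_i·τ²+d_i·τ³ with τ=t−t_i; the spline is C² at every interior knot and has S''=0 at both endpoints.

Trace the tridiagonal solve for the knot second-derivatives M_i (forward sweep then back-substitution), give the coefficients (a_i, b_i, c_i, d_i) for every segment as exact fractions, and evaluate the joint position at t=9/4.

Δ: Δ0=2/3, Δ1=-4
row 1: diag=8, rhs=-28; c'=1/8, d'=-7/2
back: M1=-7/2
M: M0=0, M1=-7/2, M2=0
seg 0: a=-3, c=M0/2=0, d=(M1−M0)/(6·3)=-7/36, b=Δ0−h0·(2M0+M1)/6=29/12
seg 1: a=-1, c=M1/2=-7/4, d=(M2−M1)/(6·1)=7/12, b=Δ1−h1·(2M1+M2)/6=-17/6
t_q=9/4 → seg 0, τ=9/4; S=-3+29/12·τ+0·τ²+-7/36·τ³=57/256

  seg 0: a=-3 b=29/12 c=0 d=-7/36
  seg 1: a=-1 b=-17/6 c=-7/4 d=7/12
S(9/4) = 57/256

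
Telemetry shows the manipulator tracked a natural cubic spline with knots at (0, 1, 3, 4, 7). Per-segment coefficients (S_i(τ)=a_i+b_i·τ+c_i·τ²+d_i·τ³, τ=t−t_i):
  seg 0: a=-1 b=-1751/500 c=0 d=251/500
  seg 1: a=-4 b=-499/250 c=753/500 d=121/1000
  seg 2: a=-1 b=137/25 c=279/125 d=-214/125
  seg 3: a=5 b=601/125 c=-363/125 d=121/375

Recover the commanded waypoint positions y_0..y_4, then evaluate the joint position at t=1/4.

y_0 = S_0(0) = a_0 = -1
y_1 = S_1(0) = a_1 = -4
y_2 = S_2(0) = a_2 = -1
y_3 = S_3(0) = a_3 = 5
y_4 = S_3(3) = 2
t_q=1/4 is in segment 0 (τ=1/4); S_0(τ)=-11953/6400

y_0=-1 y_1=-4 y_2=-1 y_3=5 y_4=2
S(1/4) = -11953/6400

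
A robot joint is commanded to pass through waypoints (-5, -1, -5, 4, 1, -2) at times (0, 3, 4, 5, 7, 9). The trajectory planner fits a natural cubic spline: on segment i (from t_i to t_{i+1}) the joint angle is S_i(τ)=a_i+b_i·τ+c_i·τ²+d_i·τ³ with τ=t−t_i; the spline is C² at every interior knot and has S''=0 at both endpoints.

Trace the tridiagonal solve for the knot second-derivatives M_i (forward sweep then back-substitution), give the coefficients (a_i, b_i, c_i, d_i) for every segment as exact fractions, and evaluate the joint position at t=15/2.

  seg 0: a=-5 b=4792/975 c=0 d=-388/975
  seg 1: a=-1 b=-5684/975 c=-1164/325 d=5276/975
  seg 2: a=-5 b=632/195 c=4112/325 d=-517/75
  seg 3: a=4 b=7669/975 c=-2609/325 d=2609/1560
  seg 4: a=1 b=-8143/1950 c=2609/1300 d=-2609/7800
S(15/2) = -13063/20800

Δ: Δ0=4/3, Δ1=-4, Δ2=9, Δ3=-3/2, Δ4=-3/2
row 1: diag=8, rhs=-32; c'=1/8, d'=-4
row 2: denom=4−1·1/8=31/8; d'=(78−1·-4)/(31/8)=656/31
row 3: denom=6−1·8/31=178/31; d'=(-63−1·656/31)/(178/31)=-2609/178
row 4: denom=8−2·31/89=650/89; d'=(0−2·-2609/178)/(650/89)=2609/650
back: M4=2609/650
back: M3=-2609/178−31/89·2609/650=-5218/325
back: M2=656/31−8/31·-5218/325=8224/325
back: M1=-4−1/8·8224/325=-2328/325
M: M0=0, M1=-2328/325, M2=8224/325, M3=-5218/325, M4=2609/650, M5=0
seg 0: a=-5, c=M0/2=0, d=(M1−M0)/(6·3)=-388/975, b=Δ0−h0·(2M0+M1)/6=4792/975
seg 1: a=-1, c=M1/2=-1164/325, d=(M2−M1)/(6·1)=5276/975, b=Δ1−h1·(2M1+M2)/6=-5684/975
seg 2: a=-5, c=M2/2=4112/325, d=(M3−M2)/(6·1)=-517/75, b=Δ2−h2·(2M2+M3)/6=632/195
seg 3: a=4, c=M3/2=-2609/325, d=(M4−M3)/(6·2)=2609/1560, b=Δ3−h3·(2M3+M4)/6=7669/975
seg 4: a=1, c=M4/2=2609/1300, d=(M5−M4)/(6·2)=-2609/7800, b=Δ4−h4·(2M4+M5)/6=-8143/1950
t_q=15/2 → seg 4, τ=1/2; S=1+-8143/1950·τ+2609/1300·τ²+-2609/7800·τ³=-13063/20800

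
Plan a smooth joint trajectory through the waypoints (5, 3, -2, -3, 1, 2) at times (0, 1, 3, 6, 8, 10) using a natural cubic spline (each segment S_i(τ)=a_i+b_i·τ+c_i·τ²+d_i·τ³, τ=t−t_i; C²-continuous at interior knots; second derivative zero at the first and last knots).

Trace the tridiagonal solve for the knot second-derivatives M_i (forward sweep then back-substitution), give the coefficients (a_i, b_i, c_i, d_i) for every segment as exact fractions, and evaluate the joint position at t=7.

  seg 0: a=5 b=-10657/5736 c=0 d=-815/5736
  seg 1: a=3 b=-6551/2868 c=-815/1912 d=913/5736
  seg 2: a=-2 b=-5963/2868 c=1011/1912 d=305/17208
  seg 3: a=-3 b=9017/5736 c=329/478 d=-5441/22944
  seg 4: a=1 b=4243/2868 c=-2809/3824 d=2809/22944
S(7) = -7471/7648

Δ: Δ0=-2, Δ1=-5/2, Δ2=-1/3, Δ3=2, Δ4=1/2
row 1: diag=6, rhs=-3; c'=1/3, d'=-1/2
row 2: denom=10−2·1/3=28/3; d'=(13−2·-1/2)/(28/3)=3/2
row 3: denom=10−3·9/28=253/28; d'=(14−3·3/2)/(253/28)=266/253
row 4: denom=8−2·56/253=1912/253; d'=(-9−2·266/253)/(1912/253)=-2809/1912
back: M4=-2809/1912
back: M3=266/253−56/253·-2809/1912=329/239
back: M2=3/2−9/28·329/239=1011/956
back: M1=-1/2−1/3·1011/956=-815/956
M: M0=0, M1=-815/956, M2=1011/956, M3=329/239, M4=-2809/1912, M5=0
seg 0: a=5, c=M0/2=0, d=(M1−M0)/(6·1)=-815/5736, b=Δ0−h0·(2M0+M1)/6=-10657/5736
seg 1: a=3, c=M1/2=-815/1912, d=(M2−M1)/(6·2)=913/5736, b=Δ1−h1·(2M1+M2)/6=-6551/2868
seg 2: a=-2, c=M2/2=1011/1912, d=(M3−M2)/(6·3)=305/17208, b=Δ2−h2·(2M2+M3)/6=-5963/2868
seg 3: a=-3, c=M3/2=329/478, d=(M4−M3)/(6·2)=-5441/22944, b=Δ3−h3·(2M3+M4)/6=9017/5736
seg 4: a=1, c=M4/2=-2809/3824, d=(M5−M4)/(6·2)=2809/22944, b=Δ4−h4·(2M4+M5)/6=4243/2868
t_q=7 → seg 3, τ=1; S=-3+9017/5736·τ+329/478·τ²+-5441/22944·τ³=-7471/7648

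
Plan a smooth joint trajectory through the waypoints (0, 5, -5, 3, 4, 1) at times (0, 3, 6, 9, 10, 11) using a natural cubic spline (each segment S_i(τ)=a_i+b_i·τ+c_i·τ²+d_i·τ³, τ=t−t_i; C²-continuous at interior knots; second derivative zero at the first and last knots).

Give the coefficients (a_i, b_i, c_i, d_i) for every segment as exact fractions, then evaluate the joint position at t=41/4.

Δ: Δ0=5/3, Δ1=-10/3, Δ2=8/3, Δ3=1, Δ4=-3
row 1: diag=12, rhs=-30; c'=1/4, d'=-5/2
row 2: denom=12−3·1/4=45/4; d'=(36−3·-5/2)/(45/4)=58/15
row 3: denom=8−3·4/15=36/5; d'=(-10−3·58/15)/(36/5)=-3
row 4: denom=4−1·5/36=139/36; d'=(-24−1·-3)/(139/36)=-756/139
back: M4=-756/139
back: M3=-3−5/36·-756/139=-312/139
back: M2=58/15−4/15·-312/139=1862/417
back: M1=-5/2−1/4·1862/417=-1508/417
M: M0=0, M1=-1508/417, M2=1862/417, M3=-312/139, M4=-756/139, M5=0
seg 0: a=0, c=M0/2=0, d=(M1−M0)/(6·3)=-754/3753, b=Δ0−h0·(2M0+M1)/6=483/139
seg 1: a=5, c=M1/2=-754/417, d=(M2−M1)/(6·3)=1685/3753, b=Δ1−h1·(2M1+M2)/6=-271/139
seg 2: a=-5, c=M2/2=931/417, d=(M3−M2)/(6·3)=-1399/3753, b=Δ2−h2·(2M2+M3)/6=-94/139
seg 3: a=3, c=M3/2=-156/139, d=(M4−M3)/(6·1)=-74/139, b=Δ3−h3·(2M3+M4)/6=369/139
seg 4: a=4, c=M4/2=-378/139, d=(M5−M4)/(6·1)=126/139, b=Δ4−h4·(2M4+M5)/6=-165/139
t_q=41/4 → seg 4, τ=1/4; S=4+-165/139·τ+-378/139·τ²+126/139·τ³=15779/4448

  seg 0: a=0 b=483/139 c=0 d=-754/3753
  seg 1: a=5 b=-271/139 c=-754/417 d=1685/3753
  seg 2: a=-5 b=-94/139 c=931/417 d=-1399/3753
  seg 3: a=3 b=369/139 c=-156/139 d=-74/139
  seg 4: a=4 b=-165/139 c=-378/139 d=126/139
S(41/4) = 15779/4448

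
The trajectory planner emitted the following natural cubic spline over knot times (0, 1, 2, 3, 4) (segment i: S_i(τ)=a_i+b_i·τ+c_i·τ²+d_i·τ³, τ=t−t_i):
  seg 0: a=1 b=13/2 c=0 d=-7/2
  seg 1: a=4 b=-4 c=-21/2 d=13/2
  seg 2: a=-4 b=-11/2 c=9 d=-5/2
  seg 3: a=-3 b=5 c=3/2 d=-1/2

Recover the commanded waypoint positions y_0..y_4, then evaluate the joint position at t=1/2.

y_0 = S_0(0) = a_0 = 1
y_1 = S_1(0) = a_1 = 4
y_2 = S_2(0) = a_2 = -4
y_3 = S_3(0) = a_3 = -3
y_4 = S_3(1) = 3
t_q=1/2 is in segment 0 (τ=1/2); S_0(τ)=61/16

y_0=1 y_1=4 y_2=-4 y_3=-3 y_4=3
S(1/2) = 61/16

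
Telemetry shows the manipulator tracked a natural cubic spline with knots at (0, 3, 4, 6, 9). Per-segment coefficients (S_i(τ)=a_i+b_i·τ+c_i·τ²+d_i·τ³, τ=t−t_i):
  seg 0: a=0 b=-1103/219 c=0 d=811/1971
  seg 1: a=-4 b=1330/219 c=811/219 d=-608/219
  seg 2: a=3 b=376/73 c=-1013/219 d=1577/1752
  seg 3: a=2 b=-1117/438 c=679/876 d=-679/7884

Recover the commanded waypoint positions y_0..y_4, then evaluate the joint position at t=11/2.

y_0 = S_0(0) = a_0 = 0
y_1 = S_1(0) = a_1 = -4
y_2 = S_2(0) = a_2 = 3
y_3 = S_3(0) = a_3 = 2
y_4 = S_3(3) = -1
t_q=11/2 is in segment 2 (τ=3/2); S_2(τ)=15681/4672

y_0=0 y_1=-4 y_2=3 y_3=2 y_4=-1
S(11/2) = 15681/4672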